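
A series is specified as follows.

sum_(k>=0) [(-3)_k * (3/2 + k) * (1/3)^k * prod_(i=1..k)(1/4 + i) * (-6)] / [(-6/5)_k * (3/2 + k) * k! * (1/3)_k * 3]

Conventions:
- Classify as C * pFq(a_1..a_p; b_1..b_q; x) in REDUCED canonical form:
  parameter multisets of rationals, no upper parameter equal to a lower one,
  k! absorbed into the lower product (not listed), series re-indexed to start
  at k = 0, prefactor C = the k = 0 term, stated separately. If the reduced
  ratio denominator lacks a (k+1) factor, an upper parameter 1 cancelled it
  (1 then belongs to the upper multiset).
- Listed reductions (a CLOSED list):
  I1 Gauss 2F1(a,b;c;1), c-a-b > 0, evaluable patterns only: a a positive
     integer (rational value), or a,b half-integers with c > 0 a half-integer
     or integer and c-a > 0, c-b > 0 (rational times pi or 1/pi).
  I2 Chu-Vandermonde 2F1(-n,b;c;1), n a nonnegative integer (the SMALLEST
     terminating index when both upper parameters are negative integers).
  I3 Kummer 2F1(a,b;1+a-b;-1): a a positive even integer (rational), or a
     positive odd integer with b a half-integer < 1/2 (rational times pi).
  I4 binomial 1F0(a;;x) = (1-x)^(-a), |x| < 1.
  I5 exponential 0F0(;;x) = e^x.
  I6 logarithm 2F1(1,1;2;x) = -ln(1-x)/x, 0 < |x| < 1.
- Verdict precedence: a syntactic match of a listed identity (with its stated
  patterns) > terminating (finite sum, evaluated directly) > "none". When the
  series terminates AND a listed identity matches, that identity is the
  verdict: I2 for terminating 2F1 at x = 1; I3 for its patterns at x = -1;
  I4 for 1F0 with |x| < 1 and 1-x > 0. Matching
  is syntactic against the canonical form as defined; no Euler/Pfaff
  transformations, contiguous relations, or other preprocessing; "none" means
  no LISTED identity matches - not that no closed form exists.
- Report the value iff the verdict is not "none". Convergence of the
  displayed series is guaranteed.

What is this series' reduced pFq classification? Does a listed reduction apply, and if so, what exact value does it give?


Prefactor -2, argument 1/3: 2F2 with upper {-3, 5/4} over lower {-6/5, 1/3}. Verdict: terminating. With -3 upstairs the series is a 4-term polynomial sum; evaluated term by term. Its exact value is -160761/7168.

Key step: x = (1/3) and the running product (C = -2) telescopes to a rising factorial.
Ratio: r(k) = (1/3) * (k-3) (k+5/4) / [(k-6/5) (k+1/3) (k+1)] - rational in k, leading ratio (1/3); with t_0 = -2, classification follows.


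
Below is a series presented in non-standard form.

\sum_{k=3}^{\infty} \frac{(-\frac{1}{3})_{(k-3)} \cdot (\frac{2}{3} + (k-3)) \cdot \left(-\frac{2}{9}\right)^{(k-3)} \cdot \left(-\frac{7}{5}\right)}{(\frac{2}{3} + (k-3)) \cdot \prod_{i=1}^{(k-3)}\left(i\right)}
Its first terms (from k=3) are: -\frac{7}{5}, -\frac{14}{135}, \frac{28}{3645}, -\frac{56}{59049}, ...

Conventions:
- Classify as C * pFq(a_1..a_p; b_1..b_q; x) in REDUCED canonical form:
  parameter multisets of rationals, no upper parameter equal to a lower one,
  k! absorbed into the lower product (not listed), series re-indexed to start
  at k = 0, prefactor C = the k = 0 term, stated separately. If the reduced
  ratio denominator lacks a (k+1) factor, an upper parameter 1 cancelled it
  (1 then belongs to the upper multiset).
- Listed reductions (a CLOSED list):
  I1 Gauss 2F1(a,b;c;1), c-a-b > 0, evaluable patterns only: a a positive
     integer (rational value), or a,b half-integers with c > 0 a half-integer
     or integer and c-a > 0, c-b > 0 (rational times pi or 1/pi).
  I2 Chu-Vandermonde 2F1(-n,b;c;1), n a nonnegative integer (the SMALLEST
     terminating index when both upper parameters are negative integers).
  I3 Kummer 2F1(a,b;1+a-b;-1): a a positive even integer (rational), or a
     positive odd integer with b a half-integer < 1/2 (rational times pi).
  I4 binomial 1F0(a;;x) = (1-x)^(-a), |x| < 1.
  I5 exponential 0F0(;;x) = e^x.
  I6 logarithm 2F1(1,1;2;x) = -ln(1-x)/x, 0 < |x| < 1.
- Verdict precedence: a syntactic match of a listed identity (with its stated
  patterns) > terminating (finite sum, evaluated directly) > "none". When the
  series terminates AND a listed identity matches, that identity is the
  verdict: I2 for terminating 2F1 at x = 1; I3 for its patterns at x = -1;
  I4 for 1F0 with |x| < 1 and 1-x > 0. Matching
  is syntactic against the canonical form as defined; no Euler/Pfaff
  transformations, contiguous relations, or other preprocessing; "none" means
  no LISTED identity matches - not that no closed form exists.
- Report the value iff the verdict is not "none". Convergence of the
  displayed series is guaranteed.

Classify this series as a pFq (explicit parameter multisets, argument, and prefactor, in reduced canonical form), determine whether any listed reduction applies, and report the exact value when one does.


First insight: t_0 = -\frac{7}{5} here, and k + 2/3 divides numerator and denominator alike; prefactor -7/5 after cancelling.
Adjacent-term ratio: r(k) = -\frac{2}{9} * (k-\frac{1}{3}) / [(k+1)] - rational; roots negated = parameters, x = -\frac{2}{9}, C = -\frac{7}{5}.

Reduced: x = -\frac{2}{9}, 1F0, upper = {-\frac{1}{3}}, lower = {-}, C = -\frac{7}{5}. Verdict at x = -\frac{2}{9}: binomial (I4) matches (the 1F0 binomial series: exponent 1/3, x = -\frac{2}{9}). Hence: \left(-\frac{7}{5}\right) \cdot \left(\frac{11}{9}\right)^{\frac{1}{3}}.


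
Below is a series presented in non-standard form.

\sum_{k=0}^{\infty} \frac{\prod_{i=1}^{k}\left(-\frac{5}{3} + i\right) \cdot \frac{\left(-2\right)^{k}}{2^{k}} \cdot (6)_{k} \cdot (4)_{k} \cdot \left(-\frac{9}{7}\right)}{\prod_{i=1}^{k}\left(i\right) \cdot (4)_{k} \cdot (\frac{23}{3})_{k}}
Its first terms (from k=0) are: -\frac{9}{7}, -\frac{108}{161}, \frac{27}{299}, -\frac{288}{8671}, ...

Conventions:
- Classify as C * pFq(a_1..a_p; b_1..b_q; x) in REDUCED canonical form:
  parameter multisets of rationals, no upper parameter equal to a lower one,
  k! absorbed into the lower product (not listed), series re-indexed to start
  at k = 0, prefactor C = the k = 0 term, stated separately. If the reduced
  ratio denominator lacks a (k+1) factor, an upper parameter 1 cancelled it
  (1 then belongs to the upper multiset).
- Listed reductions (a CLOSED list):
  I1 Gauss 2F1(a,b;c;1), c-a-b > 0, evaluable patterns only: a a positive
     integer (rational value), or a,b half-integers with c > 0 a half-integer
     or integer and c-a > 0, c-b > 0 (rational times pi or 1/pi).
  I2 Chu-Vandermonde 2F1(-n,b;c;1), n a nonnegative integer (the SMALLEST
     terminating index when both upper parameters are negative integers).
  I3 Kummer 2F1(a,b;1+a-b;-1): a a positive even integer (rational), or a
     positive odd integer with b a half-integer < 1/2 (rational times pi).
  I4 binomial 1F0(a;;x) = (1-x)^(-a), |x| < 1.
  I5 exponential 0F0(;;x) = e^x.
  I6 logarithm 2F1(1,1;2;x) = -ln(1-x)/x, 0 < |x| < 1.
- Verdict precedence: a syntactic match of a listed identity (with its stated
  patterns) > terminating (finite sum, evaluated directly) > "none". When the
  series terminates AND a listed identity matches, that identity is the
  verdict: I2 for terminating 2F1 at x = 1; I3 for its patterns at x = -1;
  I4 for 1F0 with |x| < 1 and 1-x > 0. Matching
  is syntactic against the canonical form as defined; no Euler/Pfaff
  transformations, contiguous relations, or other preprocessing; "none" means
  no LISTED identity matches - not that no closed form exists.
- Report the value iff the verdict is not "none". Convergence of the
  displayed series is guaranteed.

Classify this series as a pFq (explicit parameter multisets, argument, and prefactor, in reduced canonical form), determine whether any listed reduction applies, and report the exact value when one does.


With C = -\frac{9}{7}: the canonical form is 2F1(-\frac{2}{3}, 6; \frac{23}{3}; -1). Verdict: the Kummer evaluation I3 fires (x = -1; c = \frac{23}{3} equals 1+a-b for upper {-\frac{2}{3}, 6}: listed pattern). Exact value: -\frac{17}{9}.

The tell: t_0 = -\frac{9}{7} here, and the product of the first k integers (C = -9/7) is k!.
Ratio: r(k) = -1 * (k-\frac{2}{3}) (k+6) / [(k+\frac{23}{3}) (k+1)] - rational in k, leading ratio -1; with t_0 = -\frac{9}{7}, classification follows.


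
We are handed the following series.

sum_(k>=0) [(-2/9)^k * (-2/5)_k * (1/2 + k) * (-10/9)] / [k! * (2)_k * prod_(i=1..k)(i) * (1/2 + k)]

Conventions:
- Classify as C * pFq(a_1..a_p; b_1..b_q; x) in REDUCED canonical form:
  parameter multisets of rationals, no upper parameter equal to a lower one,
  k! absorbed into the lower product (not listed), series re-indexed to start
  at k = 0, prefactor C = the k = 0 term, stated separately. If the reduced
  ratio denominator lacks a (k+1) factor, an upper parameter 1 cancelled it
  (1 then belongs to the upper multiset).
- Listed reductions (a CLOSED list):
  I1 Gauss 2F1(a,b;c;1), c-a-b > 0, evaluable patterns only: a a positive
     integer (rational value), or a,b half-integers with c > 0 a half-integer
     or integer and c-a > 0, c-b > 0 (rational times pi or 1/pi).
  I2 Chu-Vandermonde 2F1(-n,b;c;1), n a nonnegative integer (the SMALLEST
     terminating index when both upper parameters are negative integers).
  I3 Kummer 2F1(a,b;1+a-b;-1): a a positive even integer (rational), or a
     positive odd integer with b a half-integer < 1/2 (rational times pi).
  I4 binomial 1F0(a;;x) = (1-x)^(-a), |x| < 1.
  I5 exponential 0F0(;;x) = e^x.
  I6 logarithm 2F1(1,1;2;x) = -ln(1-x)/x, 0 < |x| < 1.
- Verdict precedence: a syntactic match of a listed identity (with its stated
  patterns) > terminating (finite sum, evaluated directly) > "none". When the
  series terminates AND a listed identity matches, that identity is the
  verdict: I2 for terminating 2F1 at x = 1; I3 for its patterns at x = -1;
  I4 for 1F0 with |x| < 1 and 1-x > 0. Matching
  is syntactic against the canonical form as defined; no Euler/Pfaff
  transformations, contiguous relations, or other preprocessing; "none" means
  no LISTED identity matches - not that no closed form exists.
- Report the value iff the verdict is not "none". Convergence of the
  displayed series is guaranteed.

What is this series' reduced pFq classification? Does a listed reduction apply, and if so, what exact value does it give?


At argument -2/9: a 1F2 with upper {-2/5}, lower {1, 2}, scaled by C = -10/9. Verdict: none here - no I1-I6 shape fits x = -2/9 with lower {1, 2}.

Key step: t_0 being -10/9, the product of the first k integers (prefactor -10/9) is k!.
Term ratio: r(k) = (-2/9) * (k-2/5) / [(k+1) (k+2) (k+1)] - rational in k. x = (-2/9); t_0 = -10/9; negate the roots.


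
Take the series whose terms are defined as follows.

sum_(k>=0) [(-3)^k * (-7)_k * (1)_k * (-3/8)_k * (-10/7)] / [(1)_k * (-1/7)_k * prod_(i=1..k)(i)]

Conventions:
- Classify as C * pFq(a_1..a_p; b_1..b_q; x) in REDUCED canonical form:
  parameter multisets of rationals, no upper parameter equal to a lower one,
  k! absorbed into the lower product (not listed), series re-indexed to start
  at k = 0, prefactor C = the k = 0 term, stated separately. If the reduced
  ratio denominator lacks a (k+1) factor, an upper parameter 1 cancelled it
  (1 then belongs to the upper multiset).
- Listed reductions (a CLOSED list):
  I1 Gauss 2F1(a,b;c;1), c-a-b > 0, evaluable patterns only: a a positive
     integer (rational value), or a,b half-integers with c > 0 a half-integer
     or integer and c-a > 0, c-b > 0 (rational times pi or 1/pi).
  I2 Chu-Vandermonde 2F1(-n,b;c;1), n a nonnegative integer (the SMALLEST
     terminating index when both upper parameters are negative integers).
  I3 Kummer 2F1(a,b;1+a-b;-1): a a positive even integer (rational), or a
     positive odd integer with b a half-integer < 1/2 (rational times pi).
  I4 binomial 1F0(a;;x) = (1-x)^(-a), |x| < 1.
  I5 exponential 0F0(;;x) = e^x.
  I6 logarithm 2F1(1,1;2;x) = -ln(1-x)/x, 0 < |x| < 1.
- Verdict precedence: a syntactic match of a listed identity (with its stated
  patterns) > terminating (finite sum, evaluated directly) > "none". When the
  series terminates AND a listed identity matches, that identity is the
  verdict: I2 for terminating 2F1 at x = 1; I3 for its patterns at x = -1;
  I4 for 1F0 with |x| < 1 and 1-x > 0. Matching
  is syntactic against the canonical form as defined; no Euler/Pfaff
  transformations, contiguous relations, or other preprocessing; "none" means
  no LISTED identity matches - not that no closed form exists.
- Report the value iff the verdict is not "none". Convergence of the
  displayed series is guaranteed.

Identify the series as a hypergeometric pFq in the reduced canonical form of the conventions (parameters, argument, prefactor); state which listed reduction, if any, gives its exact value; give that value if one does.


Canonical form: C = -10/7 times 2F1 with upper {-7, -3/8}, lower {-1/7}, x = -3. Verdict: terminating (-7 upstairs). 8 nonzero terms in all; added directly. Sum: -2766897005098315/81856036864.

Key step: from the first term -10/7: the product of the first k integers (C = -10/7) is k!.
Term ratio: r(k) = (-3) * (k-7) (k-3/8) / [(k-1/7) (k+1)] - poly over poly, x = (-3) from leading terms; C = -10/7 at k = 0.


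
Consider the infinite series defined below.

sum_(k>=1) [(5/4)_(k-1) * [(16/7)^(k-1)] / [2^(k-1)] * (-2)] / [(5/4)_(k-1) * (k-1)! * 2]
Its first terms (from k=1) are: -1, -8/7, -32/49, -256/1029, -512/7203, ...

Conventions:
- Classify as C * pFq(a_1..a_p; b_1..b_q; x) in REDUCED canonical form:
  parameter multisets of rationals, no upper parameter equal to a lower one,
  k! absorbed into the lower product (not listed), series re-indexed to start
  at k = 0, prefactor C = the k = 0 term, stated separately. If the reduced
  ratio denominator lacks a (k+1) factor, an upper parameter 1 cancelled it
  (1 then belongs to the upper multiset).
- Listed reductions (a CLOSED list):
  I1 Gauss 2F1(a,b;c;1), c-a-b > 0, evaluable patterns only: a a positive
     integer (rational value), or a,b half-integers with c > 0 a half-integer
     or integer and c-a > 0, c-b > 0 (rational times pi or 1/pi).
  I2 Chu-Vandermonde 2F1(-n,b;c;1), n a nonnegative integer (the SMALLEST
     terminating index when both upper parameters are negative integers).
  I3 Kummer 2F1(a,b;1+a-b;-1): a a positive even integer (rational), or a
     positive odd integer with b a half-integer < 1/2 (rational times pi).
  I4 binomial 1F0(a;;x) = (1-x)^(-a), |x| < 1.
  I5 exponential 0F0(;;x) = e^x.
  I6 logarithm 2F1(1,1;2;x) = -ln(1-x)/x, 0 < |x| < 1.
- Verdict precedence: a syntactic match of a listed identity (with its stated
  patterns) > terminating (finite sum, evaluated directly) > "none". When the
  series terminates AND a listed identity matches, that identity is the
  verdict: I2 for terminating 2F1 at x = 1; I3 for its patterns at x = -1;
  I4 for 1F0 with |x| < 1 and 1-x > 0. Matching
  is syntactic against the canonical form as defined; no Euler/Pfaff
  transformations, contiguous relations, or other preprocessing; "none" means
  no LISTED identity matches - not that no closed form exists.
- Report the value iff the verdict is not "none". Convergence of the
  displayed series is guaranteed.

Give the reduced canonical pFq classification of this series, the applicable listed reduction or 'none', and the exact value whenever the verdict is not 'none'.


Classification (C = -1): 0F0 with upper {-}, lower {-}, argument x = 8/7. Verdict: this is the I5 exponential reduction (the 0F0 exponential series at x = 8/7). Sum: (-1) * e^(8/7).

First insight: t_0 being -1, the parameter 5/4 appears in both the upper and lower lists and cancels.
Consecutive-term ratio: r(k) = (8/7) * 1 / [(k+1)] - rational in k. x = (8/7); t_0 = -1; negate the roots.


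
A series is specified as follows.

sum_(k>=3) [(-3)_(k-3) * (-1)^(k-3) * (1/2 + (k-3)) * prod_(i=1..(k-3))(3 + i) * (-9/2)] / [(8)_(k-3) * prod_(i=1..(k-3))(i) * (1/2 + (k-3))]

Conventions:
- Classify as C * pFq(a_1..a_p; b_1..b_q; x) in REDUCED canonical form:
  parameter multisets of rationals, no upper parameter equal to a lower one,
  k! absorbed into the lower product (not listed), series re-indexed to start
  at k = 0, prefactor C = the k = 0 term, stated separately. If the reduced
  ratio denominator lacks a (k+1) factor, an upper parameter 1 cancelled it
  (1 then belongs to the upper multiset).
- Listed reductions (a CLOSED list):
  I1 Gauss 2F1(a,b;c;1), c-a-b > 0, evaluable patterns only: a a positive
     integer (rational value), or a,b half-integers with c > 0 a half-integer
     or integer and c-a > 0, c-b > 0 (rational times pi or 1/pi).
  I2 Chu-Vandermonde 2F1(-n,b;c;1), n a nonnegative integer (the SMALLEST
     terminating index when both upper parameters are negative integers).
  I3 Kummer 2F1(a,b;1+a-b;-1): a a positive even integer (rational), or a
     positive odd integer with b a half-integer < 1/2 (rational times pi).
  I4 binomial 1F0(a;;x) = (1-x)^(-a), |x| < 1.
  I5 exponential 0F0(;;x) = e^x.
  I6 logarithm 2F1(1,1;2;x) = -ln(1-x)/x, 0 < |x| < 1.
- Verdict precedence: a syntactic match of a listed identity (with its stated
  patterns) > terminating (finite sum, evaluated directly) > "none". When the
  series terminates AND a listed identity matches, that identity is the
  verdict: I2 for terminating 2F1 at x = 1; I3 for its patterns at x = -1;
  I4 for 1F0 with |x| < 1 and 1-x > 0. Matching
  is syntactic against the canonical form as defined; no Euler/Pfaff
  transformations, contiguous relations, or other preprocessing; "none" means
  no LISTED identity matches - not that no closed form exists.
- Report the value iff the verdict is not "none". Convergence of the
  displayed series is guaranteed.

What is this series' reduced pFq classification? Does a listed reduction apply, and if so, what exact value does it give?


With C = -9/2: the canonical form is 2F1(-3, 4; 8; -1). Verdict: this is Kummer (I3) (x = -1; c = 8 equals 1+a-b for upper {-3, 4}: listed pattern). Its exact value is -63/4.

First insight: t_0 being -9/2, the product of the first k integers (C = -9/2, x = -1) is k!.
Ratio: r(k) = (-1) * (k-3) (k+4) / [(k+8) (k+1)] - rational in k. x = (-1); t_0 = -9/2; negate the roots.


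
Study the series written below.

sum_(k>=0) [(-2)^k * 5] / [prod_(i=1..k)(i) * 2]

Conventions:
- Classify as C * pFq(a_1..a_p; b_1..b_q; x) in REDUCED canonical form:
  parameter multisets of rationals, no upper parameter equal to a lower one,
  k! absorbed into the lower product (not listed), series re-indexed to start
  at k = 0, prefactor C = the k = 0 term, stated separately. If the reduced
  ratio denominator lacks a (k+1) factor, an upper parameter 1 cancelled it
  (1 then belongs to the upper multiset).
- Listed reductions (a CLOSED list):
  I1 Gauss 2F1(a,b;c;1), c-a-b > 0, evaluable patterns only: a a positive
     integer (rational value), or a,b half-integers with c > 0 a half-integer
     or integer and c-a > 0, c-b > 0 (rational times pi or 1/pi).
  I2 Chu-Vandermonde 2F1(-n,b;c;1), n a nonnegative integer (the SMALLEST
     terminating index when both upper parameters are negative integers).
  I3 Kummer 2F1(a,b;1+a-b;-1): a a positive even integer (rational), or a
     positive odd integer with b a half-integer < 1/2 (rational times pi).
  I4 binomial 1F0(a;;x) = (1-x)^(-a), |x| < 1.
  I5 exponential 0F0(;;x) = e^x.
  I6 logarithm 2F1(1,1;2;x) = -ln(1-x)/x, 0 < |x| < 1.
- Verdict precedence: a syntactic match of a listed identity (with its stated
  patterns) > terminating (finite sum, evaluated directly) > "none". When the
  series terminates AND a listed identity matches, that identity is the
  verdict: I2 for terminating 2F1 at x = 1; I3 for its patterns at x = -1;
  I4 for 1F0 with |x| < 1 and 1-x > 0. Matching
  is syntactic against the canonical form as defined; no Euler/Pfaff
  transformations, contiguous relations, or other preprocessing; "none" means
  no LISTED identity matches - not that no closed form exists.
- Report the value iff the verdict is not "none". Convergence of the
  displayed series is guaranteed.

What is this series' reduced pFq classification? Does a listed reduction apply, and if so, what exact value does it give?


Canonical form: C = 5/2 times 0F0 with upper {-}, lower {-}, x = -2. Verdict (x = -2): the I5 exponential reduction applies (the 0F0 exponential series at x = -2). Exact value: (5/2) * e^(-2).

First insight: t_0 being 5/2, the constant factors (C = 5/2, x = -2) combine into one prefactor.
Ratio: r(k) = (-2) * 1 / [(k+1)] ; factor over Q: parameters, x = (-2), and C = 5/2.


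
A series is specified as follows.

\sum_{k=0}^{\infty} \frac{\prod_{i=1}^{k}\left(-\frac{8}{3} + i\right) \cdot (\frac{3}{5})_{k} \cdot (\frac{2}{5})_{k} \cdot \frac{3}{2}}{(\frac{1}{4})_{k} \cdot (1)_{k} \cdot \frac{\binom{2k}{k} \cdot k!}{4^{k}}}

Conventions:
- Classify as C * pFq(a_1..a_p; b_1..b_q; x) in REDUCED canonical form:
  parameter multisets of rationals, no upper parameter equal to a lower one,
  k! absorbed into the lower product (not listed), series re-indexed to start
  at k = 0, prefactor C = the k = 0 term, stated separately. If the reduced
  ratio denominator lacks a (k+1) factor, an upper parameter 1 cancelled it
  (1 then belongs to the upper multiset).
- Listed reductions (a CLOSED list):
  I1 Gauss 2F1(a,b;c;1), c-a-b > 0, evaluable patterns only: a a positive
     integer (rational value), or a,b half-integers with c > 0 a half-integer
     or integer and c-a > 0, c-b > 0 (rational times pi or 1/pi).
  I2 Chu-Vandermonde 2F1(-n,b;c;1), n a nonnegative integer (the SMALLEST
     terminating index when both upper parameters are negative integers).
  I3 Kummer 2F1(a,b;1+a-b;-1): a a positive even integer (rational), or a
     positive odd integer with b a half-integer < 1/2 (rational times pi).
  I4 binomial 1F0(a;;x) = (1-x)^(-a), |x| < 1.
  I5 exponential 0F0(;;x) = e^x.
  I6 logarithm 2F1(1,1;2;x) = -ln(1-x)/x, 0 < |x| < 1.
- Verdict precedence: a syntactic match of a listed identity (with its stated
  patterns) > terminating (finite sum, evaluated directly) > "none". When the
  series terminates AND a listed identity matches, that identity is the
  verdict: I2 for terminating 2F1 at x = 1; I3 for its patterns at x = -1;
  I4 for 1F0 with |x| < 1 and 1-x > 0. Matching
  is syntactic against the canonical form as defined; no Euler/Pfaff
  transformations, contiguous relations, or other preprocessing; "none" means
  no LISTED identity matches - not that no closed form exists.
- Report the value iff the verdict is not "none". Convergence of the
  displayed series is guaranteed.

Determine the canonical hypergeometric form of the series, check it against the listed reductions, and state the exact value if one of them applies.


The series (x = 1) is 3F2: upper {-\frac{5}{3}, \frac{2}{5}, \frac{3}{5}}, lower {\frac{1}{4}, \frac{1}{2}}, prefactor \frac{3}{2}. Verdict: none. Every listed pattern misses the 3F2 form at 1, upper {-\frac{5}{3}, \frac{2}{5}, \frac{3}{5}}.

Key step: x = 1 and the running product (C = 3/2) telescopes to a rising factorial.
Term ratio: r(k) = 1 * (k-\frac{5}{3}) (k+\frac{2}{5}) (k+\frac{3}{5}) / [(k+\frac{1}{4}) (k+\frac{1}{2}) (k+1)] - poly over poly, x = 1 from leading terms; C = \frac{3}{2} at k = 0.


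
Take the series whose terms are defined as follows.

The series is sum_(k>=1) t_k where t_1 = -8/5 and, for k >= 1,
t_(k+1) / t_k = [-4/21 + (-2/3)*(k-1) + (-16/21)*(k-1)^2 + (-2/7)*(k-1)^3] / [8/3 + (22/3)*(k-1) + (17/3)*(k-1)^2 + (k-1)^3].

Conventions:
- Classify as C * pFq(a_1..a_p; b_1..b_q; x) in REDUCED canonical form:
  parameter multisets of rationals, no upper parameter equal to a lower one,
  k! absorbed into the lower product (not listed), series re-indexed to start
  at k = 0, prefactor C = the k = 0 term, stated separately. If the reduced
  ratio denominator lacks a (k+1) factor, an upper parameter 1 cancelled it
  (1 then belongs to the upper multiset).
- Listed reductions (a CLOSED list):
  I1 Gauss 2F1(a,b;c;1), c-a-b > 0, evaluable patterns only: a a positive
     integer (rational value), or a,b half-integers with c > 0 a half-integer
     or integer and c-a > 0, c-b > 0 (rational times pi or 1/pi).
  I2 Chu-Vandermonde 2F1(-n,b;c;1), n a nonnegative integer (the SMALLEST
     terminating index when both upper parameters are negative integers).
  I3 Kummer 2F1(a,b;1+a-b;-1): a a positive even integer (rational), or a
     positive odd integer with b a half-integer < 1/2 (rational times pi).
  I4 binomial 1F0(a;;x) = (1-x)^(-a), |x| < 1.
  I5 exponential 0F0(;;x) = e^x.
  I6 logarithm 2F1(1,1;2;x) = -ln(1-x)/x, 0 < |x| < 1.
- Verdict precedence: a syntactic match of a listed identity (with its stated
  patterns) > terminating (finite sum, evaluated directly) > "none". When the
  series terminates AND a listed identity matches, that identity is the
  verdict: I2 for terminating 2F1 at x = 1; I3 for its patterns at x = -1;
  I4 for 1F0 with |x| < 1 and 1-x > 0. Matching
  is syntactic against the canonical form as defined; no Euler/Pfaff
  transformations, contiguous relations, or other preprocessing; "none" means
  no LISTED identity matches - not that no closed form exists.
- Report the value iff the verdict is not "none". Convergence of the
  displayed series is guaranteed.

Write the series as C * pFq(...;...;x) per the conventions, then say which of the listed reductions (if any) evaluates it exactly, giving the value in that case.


Prefactor -8/5, argument -2/7: 2F1 with upper {1, 1} over lower {4}. Verdict: none - this 2F1 at x = -2/7 matches no listed pattern, and upper {1, 1} holds no stopper.

Key step: t_0 being -8/5, the parameter 2/3 appears in both the upper and lower lists and cancels.
Consecutive-term ratio: r(k) = (-2/7) * (k+1) (k+1) / [(k+4) (k+1)] - rational in k. x = (-2/7); t_0 = -8/5; negate the roots.


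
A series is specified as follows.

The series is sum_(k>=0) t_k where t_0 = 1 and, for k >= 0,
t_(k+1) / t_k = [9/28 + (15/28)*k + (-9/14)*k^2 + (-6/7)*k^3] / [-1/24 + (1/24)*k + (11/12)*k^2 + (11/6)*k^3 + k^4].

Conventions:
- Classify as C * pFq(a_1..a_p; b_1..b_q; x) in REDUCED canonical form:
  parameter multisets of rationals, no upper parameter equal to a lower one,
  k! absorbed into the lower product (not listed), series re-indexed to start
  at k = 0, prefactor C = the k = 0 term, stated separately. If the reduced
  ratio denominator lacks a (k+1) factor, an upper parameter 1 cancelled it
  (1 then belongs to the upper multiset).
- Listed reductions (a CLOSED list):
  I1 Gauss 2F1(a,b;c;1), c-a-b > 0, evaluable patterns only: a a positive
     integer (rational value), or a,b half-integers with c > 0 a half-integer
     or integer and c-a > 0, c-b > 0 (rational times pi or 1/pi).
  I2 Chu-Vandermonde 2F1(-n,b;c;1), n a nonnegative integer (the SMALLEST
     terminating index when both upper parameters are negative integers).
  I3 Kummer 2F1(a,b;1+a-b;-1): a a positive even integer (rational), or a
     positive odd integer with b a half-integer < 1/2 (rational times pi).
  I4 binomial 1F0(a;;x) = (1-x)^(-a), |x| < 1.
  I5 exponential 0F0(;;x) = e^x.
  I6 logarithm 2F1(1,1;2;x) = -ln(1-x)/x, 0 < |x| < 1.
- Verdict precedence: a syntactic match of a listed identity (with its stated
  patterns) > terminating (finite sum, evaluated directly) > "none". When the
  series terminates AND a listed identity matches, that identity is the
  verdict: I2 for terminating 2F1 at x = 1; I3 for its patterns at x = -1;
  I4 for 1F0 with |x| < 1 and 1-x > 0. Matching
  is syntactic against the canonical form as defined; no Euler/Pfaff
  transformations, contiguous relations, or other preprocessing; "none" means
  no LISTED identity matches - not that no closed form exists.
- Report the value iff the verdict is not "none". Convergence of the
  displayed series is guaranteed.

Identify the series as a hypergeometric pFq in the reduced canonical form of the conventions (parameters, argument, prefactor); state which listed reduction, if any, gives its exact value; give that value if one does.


x = -6/7 here; the reduced form reads 2F2, upper {-3/4, 1}, lower {-1/6, 1/2}, C = 1. Verdict: none. No listed pattern accepts 2F2(-3/4, 1; -1/6, 1/2; -6/7).

Structural cue: t_0 = 1 here, and the expanded ratio factors over Q; C = 1, roots give parameters.
Consecutive-term ratio: r(k) = (-6/7) * (k-3/4) (k+1) / [(k-1/6) (k+1/2) (k+1)] - rational in k. x = (-6/7); t_0 = 1; negate the roots.


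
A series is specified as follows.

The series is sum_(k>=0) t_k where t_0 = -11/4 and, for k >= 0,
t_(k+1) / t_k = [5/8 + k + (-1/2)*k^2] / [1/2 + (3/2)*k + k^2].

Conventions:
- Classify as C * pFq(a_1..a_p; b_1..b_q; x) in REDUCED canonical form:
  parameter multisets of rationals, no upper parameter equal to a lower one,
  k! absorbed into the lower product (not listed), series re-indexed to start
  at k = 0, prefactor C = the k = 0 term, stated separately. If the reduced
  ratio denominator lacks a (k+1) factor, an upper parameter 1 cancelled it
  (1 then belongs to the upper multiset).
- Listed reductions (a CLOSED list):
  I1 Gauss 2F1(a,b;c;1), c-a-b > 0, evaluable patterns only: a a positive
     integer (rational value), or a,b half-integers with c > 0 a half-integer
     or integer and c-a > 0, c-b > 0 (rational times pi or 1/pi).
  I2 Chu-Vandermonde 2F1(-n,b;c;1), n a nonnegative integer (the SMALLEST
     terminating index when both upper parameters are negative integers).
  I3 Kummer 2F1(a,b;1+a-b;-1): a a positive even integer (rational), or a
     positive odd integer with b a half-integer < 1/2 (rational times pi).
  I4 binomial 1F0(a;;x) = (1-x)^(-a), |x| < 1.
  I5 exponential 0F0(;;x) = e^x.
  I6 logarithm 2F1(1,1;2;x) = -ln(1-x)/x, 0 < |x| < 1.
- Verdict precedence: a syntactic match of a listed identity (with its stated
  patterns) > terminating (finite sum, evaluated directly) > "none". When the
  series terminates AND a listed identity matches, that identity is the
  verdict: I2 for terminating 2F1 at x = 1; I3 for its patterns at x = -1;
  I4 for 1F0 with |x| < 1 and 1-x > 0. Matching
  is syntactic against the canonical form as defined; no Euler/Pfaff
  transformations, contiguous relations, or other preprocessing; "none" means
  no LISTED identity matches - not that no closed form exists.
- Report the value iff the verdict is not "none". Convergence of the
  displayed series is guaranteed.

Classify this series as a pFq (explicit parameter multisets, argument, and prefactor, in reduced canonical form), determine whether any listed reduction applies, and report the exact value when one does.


This is -11/4 * 1F0(-5/2; -; -1/2) in reduced canonical form. Verdict: this is the I4 binomial reduction (the 1F0 binomial series: exponent 5/2, x = -1/2). Value: (-11/4) * (3/2)^(5/2).

First insight: with t_0 = -11/4, the ratio is unreduced: k + 1/2 divides both sides (C = -11/4, x = -1/2).
Term ratio: r(k) = (-1/2) * (k-5/2) / [(k+1)] - rational in k, leading ratio (-1/2); with t_0 = -11/4, classification follows.


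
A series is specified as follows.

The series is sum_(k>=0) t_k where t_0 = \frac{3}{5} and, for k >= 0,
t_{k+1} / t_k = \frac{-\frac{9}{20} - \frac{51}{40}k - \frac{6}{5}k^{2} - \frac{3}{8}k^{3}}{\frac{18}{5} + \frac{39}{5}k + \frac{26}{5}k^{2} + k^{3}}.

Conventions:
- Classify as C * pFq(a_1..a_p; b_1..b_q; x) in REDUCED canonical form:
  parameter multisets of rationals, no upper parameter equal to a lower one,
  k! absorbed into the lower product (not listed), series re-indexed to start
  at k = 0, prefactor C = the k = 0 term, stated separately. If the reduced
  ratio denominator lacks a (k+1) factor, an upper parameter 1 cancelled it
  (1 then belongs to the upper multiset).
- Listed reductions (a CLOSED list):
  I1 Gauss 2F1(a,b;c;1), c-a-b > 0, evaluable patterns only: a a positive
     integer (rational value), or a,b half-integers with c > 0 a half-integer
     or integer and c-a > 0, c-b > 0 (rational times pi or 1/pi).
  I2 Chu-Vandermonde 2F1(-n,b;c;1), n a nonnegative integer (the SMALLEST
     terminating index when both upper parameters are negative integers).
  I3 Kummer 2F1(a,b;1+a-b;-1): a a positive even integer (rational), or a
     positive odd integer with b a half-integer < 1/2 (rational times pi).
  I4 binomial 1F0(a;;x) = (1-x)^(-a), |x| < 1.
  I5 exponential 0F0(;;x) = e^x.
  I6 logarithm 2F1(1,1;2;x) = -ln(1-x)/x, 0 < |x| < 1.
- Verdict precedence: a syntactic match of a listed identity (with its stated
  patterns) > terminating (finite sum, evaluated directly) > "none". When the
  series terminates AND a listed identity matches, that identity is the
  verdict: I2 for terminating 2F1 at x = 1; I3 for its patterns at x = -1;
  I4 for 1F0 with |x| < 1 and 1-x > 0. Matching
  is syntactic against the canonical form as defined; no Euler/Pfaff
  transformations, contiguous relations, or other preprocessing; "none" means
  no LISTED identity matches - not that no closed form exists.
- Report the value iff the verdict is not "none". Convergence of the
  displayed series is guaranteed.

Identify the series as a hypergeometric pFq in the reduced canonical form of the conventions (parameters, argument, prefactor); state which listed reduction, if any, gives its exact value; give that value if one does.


x = -\frac{3}{8} here; the reduced form reads 2F1, upper {1, 1}, lower {3}, C = \frac{3}{5}. Verdict: none. No listed pattern accepts 2F1(1, 1; 3; -\frac{3}{8}).

Key observation: t_0 = \frac{3}{5} here, and the parameter 6/5 appears in both the upper and lower lists and cancels.
Step ratio: r(k) = -\frac{3}{8} * (k+1) (k+1) / [(k+3) (k+1)] - rational; roots negated = parameters, x = -\frac{3}{8}, C = \frac{3}{5}.


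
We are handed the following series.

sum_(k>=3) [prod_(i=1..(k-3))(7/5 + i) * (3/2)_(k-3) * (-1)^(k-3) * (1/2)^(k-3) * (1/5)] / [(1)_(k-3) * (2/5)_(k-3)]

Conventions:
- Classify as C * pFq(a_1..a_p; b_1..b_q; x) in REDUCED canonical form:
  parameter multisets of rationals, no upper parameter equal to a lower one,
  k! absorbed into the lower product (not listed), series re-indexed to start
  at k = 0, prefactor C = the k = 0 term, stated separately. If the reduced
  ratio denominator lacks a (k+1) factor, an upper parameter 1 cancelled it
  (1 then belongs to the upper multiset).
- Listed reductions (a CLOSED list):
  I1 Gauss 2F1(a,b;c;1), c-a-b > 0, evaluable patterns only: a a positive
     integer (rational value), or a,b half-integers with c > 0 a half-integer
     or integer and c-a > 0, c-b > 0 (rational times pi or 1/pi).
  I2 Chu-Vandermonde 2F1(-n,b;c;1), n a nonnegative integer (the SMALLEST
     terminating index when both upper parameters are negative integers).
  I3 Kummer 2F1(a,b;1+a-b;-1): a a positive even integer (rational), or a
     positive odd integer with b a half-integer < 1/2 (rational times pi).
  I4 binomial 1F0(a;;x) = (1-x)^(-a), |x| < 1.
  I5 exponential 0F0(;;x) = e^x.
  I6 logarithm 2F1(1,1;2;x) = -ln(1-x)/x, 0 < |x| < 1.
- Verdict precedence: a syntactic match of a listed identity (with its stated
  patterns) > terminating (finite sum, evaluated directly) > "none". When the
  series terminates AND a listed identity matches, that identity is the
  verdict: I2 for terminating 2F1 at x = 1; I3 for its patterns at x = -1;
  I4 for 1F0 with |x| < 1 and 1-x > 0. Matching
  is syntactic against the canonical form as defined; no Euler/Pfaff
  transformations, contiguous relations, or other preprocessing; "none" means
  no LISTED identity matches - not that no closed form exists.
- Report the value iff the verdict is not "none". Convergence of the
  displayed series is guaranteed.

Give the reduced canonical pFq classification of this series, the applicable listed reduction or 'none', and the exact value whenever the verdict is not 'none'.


x = -1/2 here; the reduced form reads 2F1, upper {3/2, 12/5}, lower {2/5}, C = 1/5. Verdict: none - at argument -1/2 the multisets {3/2, 12/5} ; {2/5} match no listed identity.

Key step: with t_0 = 1/5, the running product (C = 1/5, x = -1/2) telescopes to a rising factorial.
Step ratio: r(k) = (-1/2) * (k+3/2) (k+12/5) / [(k+2/5) (k+1)] - rational; roots negated = parameters, x = (-1/2), C = 1/5.


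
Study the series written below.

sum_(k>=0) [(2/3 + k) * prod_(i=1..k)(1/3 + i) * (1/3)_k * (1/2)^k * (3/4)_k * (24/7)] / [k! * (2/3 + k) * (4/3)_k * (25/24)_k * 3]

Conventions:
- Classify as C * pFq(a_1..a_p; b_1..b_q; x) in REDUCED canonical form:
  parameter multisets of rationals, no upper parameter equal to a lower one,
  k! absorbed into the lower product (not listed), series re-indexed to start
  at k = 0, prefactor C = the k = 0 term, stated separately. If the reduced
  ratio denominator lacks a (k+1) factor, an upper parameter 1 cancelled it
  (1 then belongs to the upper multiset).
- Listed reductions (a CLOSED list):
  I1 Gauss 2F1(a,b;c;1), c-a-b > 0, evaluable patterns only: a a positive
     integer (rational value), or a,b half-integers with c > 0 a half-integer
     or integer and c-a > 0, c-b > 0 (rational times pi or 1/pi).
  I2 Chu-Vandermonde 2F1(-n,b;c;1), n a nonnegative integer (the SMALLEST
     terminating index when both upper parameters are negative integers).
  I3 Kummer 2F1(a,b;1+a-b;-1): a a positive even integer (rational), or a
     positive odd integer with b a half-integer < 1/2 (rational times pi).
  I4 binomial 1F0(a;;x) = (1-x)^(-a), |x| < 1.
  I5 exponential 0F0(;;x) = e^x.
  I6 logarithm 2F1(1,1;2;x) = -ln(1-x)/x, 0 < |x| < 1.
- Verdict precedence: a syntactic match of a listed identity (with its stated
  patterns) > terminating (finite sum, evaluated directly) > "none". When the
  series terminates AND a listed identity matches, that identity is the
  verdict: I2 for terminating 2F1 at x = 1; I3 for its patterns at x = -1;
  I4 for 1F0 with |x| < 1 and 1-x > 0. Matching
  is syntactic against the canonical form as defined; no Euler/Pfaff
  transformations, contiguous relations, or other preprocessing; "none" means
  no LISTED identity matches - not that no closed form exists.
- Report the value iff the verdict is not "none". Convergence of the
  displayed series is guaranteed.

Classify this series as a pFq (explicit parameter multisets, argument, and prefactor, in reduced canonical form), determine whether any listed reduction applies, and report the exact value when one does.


The series (x = 1/2) is 2F1: upper {1/3, 3/4}, lower {25/24}, prefactor 8/7. Verdict: none. A 2F1 with upper {1/3, 3/4} fits none of I1-I6 at x = 1/2; the sum runs forever.

Structural cue: t_0 = 8/7 here, and the constant factors (prefactor 8/7) combine into one prefactor.
Adjacent-term ratio: r(k) = (1/2) * (k+1/3) (k+3/4) / [(k+25/24) (k+1)] - rational in k. x = (1/2); t_0 = 8/7; negate the roots.


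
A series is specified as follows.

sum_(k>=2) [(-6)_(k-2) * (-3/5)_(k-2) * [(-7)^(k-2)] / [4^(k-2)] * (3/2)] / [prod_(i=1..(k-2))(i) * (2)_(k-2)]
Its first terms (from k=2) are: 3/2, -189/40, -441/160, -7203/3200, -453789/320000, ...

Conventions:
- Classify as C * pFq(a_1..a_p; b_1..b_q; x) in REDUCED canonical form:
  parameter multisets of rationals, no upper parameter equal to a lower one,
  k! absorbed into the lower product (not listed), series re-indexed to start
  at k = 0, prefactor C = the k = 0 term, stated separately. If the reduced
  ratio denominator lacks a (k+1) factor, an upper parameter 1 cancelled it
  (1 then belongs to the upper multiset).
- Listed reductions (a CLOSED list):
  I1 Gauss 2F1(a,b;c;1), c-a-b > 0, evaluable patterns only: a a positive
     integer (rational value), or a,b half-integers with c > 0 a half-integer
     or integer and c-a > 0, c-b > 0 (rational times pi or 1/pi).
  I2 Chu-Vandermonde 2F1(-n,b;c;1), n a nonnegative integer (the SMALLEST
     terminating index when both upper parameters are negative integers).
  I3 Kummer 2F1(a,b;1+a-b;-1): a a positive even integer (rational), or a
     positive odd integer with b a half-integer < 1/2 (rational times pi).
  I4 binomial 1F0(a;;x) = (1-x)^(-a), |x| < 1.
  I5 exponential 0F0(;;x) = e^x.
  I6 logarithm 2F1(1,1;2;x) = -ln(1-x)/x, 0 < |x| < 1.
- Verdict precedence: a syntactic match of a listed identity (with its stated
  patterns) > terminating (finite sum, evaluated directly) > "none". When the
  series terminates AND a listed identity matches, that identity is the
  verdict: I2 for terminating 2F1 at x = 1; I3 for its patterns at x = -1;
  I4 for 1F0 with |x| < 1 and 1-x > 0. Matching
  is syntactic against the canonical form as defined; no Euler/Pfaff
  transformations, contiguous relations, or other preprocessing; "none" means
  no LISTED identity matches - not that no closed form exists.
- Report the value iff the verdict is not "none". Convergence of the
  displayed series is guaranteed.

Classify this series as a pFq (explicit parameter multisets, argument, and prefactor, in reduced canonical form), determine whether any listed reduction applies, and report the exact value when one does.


At argument -7/4: a 2F1 with upper {-6, -3/5}, lower {2}, scaled by C = 3/2. Verdict: terminating. With -6 upstairs the series is a 7-term polynomial sum; evaluated term by term. Sum: -6602185029/640000000.

Key step: t_0 being 3/2, the product of the first k integers (C = 3/2) is k!.
Term ratio: r(k) = (-7/4) * (k-6) (k-3/5) / [(k+2) (k+1)] - rational in k, leading ratio (-7/4); with t_0 = 3/2, classification follows.
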